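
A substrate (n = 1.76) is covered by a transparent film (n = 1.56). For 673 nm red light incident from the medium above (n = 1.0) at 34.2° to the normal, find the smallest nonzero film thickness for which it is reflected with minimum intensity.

Top surface (1.0 → 1.56): reflection off a higher-index medium gives a half-wave phase shift.
Bottom surface (1.56 → 1.76): reflection off a higher-index medium gives a half-wave phase shift.
The two reflections carry the same phase change, so no net offset.
For minimum reflection here: 2 n t cos θ_r = (m + ½) λ.
Snell's law: 1.0 sin 34.2° = 1.56 sin θ_r → sin θ_r = 0.360, cos θ_r = 0.933.
Minimum at m = 0: t = λ / (4 n cos θ_r) = 673 / (4 × 1.56 × 0.933) = 116 nm.

116 nm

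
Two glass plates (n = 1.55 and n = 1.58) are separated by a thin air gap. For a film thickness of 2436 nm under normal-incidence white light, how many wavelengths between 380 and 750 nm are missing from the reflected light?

6

At the upper boundary (n = 1.55 to n = 1.0) the reflected ray undergoes no phase shift.
Ray reflecting at the bottom interface goes from n = 1.0 toward n = 1.58: a half-wave phase shift.
Net: one phase inversion between the two reflected rays.
So the condition for destructive reflection is 2 n t = m λ.
λ = 2 n t / m = 4872 / m nm.
m=6: 812 nm (IR); m=7: 696 nm (visible); m=8: 609 nm (visible); m=9: 541 nm (visible); m=10: 487 nm (visible); m=11: 443 nm (visible); m=12: 406 nm (visible); m=13: 375 nm (UV).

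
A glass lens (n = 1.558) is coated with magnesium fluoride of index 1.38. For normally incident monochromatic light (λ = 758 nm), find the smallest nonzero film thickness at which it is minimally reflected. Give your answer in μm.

0.137 μm

Ray reflecting at the top interface goes from n = 1.0 toward n = 1.38: a half-wave phase shift.
Ray reflecting at the bottom interface goes from n = 1.38 toward n = 1.558: a half-wave phase shift.
Zero or two π shifts → no net half-wave offset.
With no net inversion, destructive interference in reflection requires 2 n t = (m + ½) λ.
Minimum at m = 0: t = λ / (4 n) = 758 / (4 × 1.38) = 137 nm.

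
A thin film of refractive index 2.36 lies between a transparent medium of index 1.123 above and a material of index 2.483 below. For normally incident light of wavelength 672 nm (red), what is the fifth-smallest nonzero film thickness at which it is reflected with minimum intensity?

641 nm

Top surface (1.123 → 2.36): reflection off a higher-index medium gives a half-wave phase shift.
Bottom surface (2.36 → 2.483): reflection off a higher-index medium gives a half-wave phase shift.
Zero or two π shifts → no net half-wave offset.
So the condition for destructive reflection is 2 n t = (m + ½) λ.
The fifth-smallest nonzero thickness corresponds to m = 4: t = (m + ½) λ / (2 n) = 4.50 × 672 / (2 × 2.36) = 641 nm.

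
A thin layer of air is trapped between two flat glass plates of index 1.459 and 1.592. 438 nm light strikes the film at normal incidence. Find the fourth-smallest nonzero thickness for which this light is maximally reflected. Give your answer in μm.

At the upper boundary (n = 1.459 to n = 1.0) the reflected ray undergoes no phase shift.
Ray reflecting at the bottom interface goes from n = 1.0 toward n = 1.592: a half-wave phase shift.
The two reflections differ by half a wavelength.
For bright reflection here: 2 n t = (m + ½) λ.
The fourth-smallest nonzero thickness corresponds to m = 3: t = (m + ½) λ / (2 n) = 3.50 × 438 / (2 × 1.0) = 767 nm.

0.767 μm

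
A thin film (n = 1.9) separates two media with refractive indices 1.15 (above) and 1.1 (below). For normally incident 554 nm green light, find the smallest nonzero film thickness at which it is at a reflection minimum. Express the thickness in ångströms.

Ray reflecting at the top interface goes from n = 1.15 toward n = 1.9: a half-wave phase shift.
At the lower boundary (n = 1.9 to n = 1.1) the reflected ray undergoes no phase shift.
Net: one phase inversion between the two reflected rays.
So the condition for destructive reflection is 2 n t = m λ.
Minimum nonzero at m = 1: t = λ / (2 n) = 554 / (2 × 1.9) = 146 nm.

1458 Å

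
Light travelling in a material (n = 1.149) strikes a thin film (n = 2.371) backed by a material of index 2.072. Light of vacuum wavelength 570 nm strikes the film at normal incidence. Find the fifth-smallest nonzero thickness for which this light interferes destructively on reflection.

At the upper boundary (n = 1.149 to n = 2.371) the reflected ray undergoes a half-wave phase shift.
Bottom surface (2.371 → 2.072): reflection off a lower-index medium gives no phase shift.
The two reflections differ by half a wavelength.
So the condition for destructive reflection is 2 n t = m λ.
The fifth-smallest nonzero thickness corresponds to m = 5: t = m λ / (2 n) = 5.00 × 570 / (2 × 2.371) = 601 nm.

601 nm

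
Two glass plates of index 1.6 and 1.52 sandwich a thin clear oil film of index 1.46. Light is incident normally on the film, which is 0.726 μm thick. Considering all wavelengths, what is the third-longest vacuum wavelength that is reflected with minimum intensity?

707 nm

Top surface (1.6 → 1.46): reflection off a lower-index medium gives no phase shift.
Bottom surface (1.46 → 1.52): reflection off a higher-index medium gives a half-wave phase shift.
The two reflections differ by half a wavelength.
With one net inversion, destructive interference in reflection requires 2 n t = m λ.
λ = 2 n t / m. The third-longest wavelength is m = 3: λ = 2 × 1.46 × 726 / 3.00 = 707 nm.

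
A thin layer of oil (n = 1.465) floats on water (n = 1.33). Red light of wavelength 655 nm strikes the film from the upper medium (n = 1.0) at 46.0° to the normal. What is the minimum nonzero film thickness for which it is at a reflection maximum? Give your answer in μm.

Ray reflecting at the top interface goes from n = 1.0 toward n = 1.465: a half-wave phase shift.
Ray reflecting at the bottom interface goes from n = 1.465 toward n = 1.33: no phase shift.
Exactly one π shift → a net half-wave offset.
So the condition for constructive reflection is 2 n t cos θ_r = (m + ½) λ.
Snell's law: 1.0 sin 46.0° = 1.465 sin θ_r → sin θ_r = 0.491, cos θ_r = 0.871.
Minimum at m = 0: t = λ / (4 n cos θ_r) = 655 / (4 × 1.465 × 0.871) = 128 nm.

0.128 μm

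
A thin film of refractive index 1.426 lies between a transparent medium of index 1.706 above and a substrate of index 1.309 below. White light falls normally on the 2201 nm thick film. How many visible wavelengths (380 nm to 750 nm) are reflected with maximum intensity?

At the upper boundary (n = 1.706 to n = 1.426) the reflected ray undergoes no phase shift.
Bottom surface (1.426 → 1.309): reflection off a lower-index medium gives no phase shift.
Zero or two π shifts → no net half-wave offset.
So the condition for constructive reflection is 2 n t = m λ.
λ = 2 n t / m = 6277 / m nm.
m=8: 785 nm (IR); m=9: 697 nm (visible); m=10: 628 nm (visible); m=11: 571 nm (visible); m=12: 523 nm (visible); m=13: 483 nm (visible); m=14: 448 nm (visible); m=15: 418 nm (visible); m=16: 392 nm (visible); m=17: 369 nm (UV).

8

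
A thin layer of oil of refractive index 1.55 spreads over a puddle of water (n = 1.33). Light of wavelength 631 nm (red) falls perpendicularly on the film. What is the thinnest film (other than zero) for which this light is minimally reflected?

204 nm

Ray reflecting at the top interface goes from n = 1.0 toward n = 1.55: a half-wave phase shift.
Bottom surface (1.55 → 1.33): reflection off a lower-index medium gives no phase shift.
Exactly one π shift → a net half-wave offset.
For weak reflection here: 2 n t = m λ.
Minimum nonzero at m = 1: t = λ / (2 n) = 631 / (2 × 1.55) = 204 nm.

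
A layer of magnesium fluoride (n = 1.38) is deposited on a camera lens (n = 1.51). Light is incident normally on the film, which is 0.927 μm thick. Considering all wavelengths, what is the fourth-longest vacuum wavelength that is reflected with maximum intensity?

640 nm

Top surface (1.0 → 1.38): reflection off a higher-index medium gives a half-wave phase shift.
Ray reflecting at the bottom interface goes from n = 1.38 toward n = 1.51: a half-wave phase shift.
Net: no relative phase inversion (both shifts match).
With no net inversion, constructive interference in reflection requires 2 n t = m λ.
λ = 2 n t / m. The fourth-longest wavelength is m = 4: λ = 2 × 1.38 × 927 / 4.00 = 640 nm.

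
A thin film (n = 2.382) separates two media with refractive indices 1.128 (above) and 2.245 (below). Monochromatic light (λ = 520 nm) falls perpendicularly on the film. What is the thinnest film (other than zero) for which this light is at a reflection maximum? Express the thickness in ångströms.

546 Å

Ray reflecting at the top interface goes from n = 1.128 toward n = 2.382: a half-wave phase shift.
At the lower boundary (n = 2.382 to n = 2.245) the reflected ray undergoes no phase shift.
Exactly one π shift → a net half-wave offset.
With one net inversion, constructive interference in reflection requires 2 n t = (m + ½) λ.
Minimum at m = 0: t = λ / (4 n) = 520 / (4 × 2.382) = 54.6 nm.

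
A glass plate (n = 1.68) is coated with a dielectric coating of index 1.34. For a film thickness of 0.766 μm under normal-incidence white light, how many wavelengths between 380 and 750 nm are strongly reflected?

Ray reflecting at the top interface goes from n = 1.0 toward n = 1.34: a half-wave phase shift.
At the lower boundary (n = 1.34 to n = 1.68) the reflected ray undergoes a half-wave phase shift.
Net: no relative phase inversion (both shifts match).
For bright reflection here: 2 n t = m λ.
λ = 2 n t / m = 2053 / m nm.
m=2: 1026 nm (IR); m=3: 684 nm (visible); m=4: 513 nm (visible); m=5: 411 nm (visible); m=6: 342 nm (UV).

3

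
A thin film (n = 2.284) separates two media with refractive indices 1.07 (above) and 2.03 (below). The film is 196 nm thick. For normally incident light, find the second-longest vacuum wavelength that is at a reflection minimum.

448 nm

Top surface (1.07 → 2.284): reflection off a higher-index medium gives a half-wave phase shift.
Bottom surface (2.284 → 2.03): reflection off a lower-index medium gives no phase shift.
The two reflections differ by half a wavelength.
For minimum reflection here: 2 n t = m λ.
λ = 2 n t / m. The second-longest wavelength is m = 2: λ = 2 × 2.284 × 196 / 2.00 = 448 nm.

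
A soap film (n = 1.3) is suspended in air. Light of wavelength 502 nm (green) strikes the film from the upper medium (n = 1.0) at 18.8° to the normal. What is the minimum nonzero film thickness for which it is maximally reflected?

99.6 nm

At the upper boundary (n = 1.0 to n = 1.3) the reflected ray undergoes a half-wave phase shift.
Bottom surface (1.3 → 1.0): reflection off a lower-index medium gives no phase shift.
Exactly one π shift → a net half-wave offset.
So the condition for constructive reflection is 2 n t cos θ_r = (m + ½) λ.
Snell's law: 1.0 sin 18.8° = 1.3 sin θ_r → sin θ_r = 0.248, cos θ_r = 0.969.
Minimum at m = 0: t = λ / (4 n cos θ_r) = 502 / (4 × 1.3 × 0.969) = 99.6 nm.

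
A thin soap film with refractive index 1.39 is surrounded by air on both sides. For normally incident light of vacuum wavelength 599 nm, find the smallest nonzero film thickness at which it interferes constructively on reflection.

Top surface (1.0 → 1.39): reflection off a higher-index medium gives a half-wave phase shift.
Ray reflecting at the bottom interface goes from n = 1.39 toward n = 1.0: no phase shift.
Net: one phase inversion between the two reflected rays.
For bright reflection here: 2 n t = (m + ½) λ.
Minimum at m = 0: t = λ / (4 n) = 599 / (4 × 1.39) = 108 nm.

108 nm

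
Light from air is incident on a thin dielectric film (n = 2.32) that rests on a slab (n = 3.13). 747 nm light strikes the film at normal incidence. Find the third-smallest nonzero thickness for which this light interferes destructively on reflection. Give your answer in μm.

0.402 μm

Top surface (1.0 → 2.32): reflection off a higher-index medium gives a half-wave phase shift.
Ray reflecting at the bottom interface goes from n = 2.32 toward n = 3.13: a half-wave phase shift.
Net: no relative phase inversion (both shifts match).
So the condition for destructive reflection is 2 n t = (m + ½) λ.
The third-smallest nonzero thickness corresponds to m = 2: t = (m + ½) λ / (2 n) = 2.50 × 747 / (2 × 2.32) = 402 nm.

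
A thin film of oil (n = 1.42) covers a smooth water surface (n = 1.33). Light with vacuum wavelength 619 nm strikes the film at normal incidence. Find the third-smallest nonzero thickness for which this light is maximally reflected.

545 nm

Top surface (1.0 → 1.42): reflection off a higher-index medium gives a half-wave phase shift.
At the lower boundary (n = 1.42 to n = 1.33) the reflected ray undergoes no phase shift.
The two reflections differ by half a wavelength.
So the condition for constructive reflection is 2 n t = (m + ½) λ.
The third-smallest nonzero thickness corresponds to m = 2: t = (m + ½) λ / (2 n) = 2.50 × 619 / (2 × 1.42) = 545 nm.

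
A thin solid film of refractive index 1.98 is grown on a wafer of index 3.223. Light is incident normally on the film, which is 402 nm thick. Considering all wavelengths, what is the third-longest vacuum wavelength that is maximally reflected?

Ray reflecting at the top interface goes from n = 1.0 toward n = 1.98: a half-wave phase shift.
Bottom surface (1.98 → 3.223): reflection off a higher-index medium gives a half-wave phase shift.
Net: no relative phase inversion (both shifts match).
For maximum reflection here: 2 n t = m λ.
λ = 2 n t / m. The third-longest wavelength is m = 3: λ = 2 × 1.98 × 402 / 3.00 = 531 nm.

531 nm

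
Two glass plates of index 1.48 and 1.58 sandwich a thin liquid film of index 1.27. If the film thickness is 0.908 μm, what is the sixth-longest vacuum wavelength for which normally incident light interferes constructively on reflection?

Ray reflecting at the top interface goes from n = 1.48 toward n = 1.27: no phase shift.
Ray reflecting at the bottom interface goes from n = 1.27 toward n = 1.58: a half-wave phase shift.
Exactly one π shift → a net half-wave offset.
With one net inversion, constructive interference in reflection requires 2 n t = (m + ½) λ.
λ = 2 n t / (m + ½). The sixth-longest wavelength is m = 5: λ = 2 × 1.27 × 908 / 5.50 = 419 nm.

419 nm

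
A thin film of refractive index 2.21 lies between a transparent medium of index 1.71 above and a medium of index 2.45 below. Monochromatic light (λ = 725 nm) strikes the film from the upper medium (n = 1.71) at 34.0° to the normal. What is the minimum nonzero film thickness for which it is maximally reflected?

182 nm

Ray reflecting at the top interface goes from n = 1.71 toward n = 2.21: a half-wave phase shift.
At the lower boundary (n = 2.21 to n = 2.45) the reflected ray undergoes a half-wave phase shift.
Zero or two π shifts → no net half-wave offset.
So the condition for constructive reflection is 2 n t cos θ_r = m λ.
Snell's law: 1.71 sin 34.0° = 2.21 sin θ_r → sin θ_r = 0.433, cos θ_r = 0.902.
Minimum nonzero at m = 1: t = λ / (2 n cos θ_r) = 725 / (2 × 2.21 × 0.902) = 182 nm.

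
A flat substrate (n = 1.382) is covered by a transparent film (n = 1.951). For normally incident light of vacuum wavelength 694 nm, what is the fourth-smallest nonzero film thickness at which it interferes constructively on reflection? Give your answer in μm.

At the upper boundary (n = 1.0 to n = 1.951) the reflected ray undergoes a half-wave phase shift.
Ray reflecting at the bottom interface goes from n = 1.951 toward n = 1.382: no phase shift.
Net: one phase inversion between the two reflected rays.
For maximum reflection here: 2 n t = (m + ½) λ.
The fourth-smallest nonzero thickness corresponds to m = 3: t = (m + ½) λ / (2 n) = 3.50 × 694 / (2 × 1.951) = 623 nm.

0.623 μm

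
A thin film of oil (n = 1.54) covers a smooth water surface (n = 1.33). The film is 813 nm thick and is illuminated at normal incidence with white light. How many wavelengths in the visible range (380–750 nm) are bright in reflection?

4

At the upper boundary (n = 1.0 to n = 1.54) the reflected ray undergoes a half-wave phase shift.
Bottom surface (1.54 → 1.33): reflection off a lower-index medium gives no phase shift.
Exactly one π shift → a net half-wave offset.
For strong reflection here: 2 n t = (m + ½) λ.
λ = 2 n t / (m + ½) = 2504 / (m + ½) nm.
m=2: 1002 nm (IR); m=3: 715 nm (visible); m=4: 556 nm (visible); m=5: 455 nm (visible); m=6: 385 nm (visible); m=7: 334 nm (UV).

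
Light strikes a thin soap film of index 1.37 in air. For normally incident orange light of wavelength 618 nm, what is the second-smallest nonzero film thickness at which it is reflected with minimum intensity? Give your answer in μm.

At the upper boundary (n = 1.0 to n = 1.37) the reflected ray undergoes a half-wave phase shift.
Bottom surface (1.37 → 1.0): reflection off a lower-index medium gives no phase shift.
Exactly one π shift → a net half-wave offset.
So the condition for destructive reflection is 2 n t = m λ.
The second-smallest nonzero thickness corresponds to m = 2: t = m λ / (2 n) = 2.00 × 618 / (2 × 1.37) = 451 nm.

0.451 μm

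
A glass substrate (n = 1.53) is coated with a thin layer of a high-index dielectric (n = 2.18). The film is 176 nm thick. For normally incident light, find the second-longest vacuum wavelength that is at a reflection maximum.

512 nm

Ray reflecting at the top interface goes from n = 1.0 toward n = 2.18: a half-wave phase shift.
Bottom surface (2.18 → 1.53): reflection off a lower-index medium gives no phase shift.
The two reflections differ by half a wavelength.
For bright reflection here: 2 n t = (m + ½) λ.
λ = 2 n t / (m + ½). The second-longest wavelength is m = 1: λ = 2 × 2.18 × 176 / 1.50 = 512 nm.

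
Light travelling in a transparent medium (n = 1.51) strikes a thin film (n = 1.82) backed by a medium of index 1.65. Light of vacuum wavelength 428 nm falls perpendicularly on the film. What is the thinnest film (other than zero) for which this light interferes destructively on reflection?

118 nm

Ray reflecting at the top interface goes from n = 1.51 toward n = 1.82: a half-wave phase shift.
At the lower boundary (n = 1.82 to n = 1.65) the reflected ray undergoes no phase shift.
Exactly one π shift → a net half-wave offset.
For weak reflection here: 2 n t = m λ.
Minimum nonzero at m = 1: t = λ / (2 n) = 428 / (2 × 1.82) = 118 nm.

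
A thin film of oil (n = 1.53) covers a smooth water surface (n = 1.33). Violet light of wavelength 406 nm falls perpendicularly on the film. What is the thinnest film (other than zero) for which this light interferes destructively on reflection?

133 nm

Ray reflecting at the top interface goes from n = 1.0 toward n = 1.53: a half-wave phase shift.
Bottom surface (1.53 → 1.33): reflection off a lower-index medium gives no phase shift.
Exactly one π shift → a net half-wave offset.
So the condition for destructive reflection is 2 n t = m λ.
Minimum nonzero at m = 1: t = λ / (2 n) = 406 / (2 × 1.53) = 133 nm.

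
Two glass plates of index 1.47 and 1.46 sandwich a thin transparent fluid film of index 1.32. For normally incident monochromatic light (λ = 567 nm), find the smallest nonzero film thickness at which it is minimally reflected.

215 nm

Ray reflecting at the top interface goes from n = 1.47 toward n = 1.32: no phase shift.
Bottom surface (1.32 → 1.46): reflection off a higher-index medium gives a half-wave phase shift.
Net: one phase inversion between the two reflected rays.
With one net inversion, destructive interference in reflection requires 2 n t = m λ.
Minimum nonzero at m = 1: t = λ / (2 n) = 567 / (2 × 1.32) = 215 nm.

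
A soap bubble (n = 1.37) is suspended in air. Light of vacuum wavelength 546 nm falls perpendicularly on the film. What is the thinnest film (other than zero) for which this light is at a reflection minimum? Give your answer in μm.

0.199 μm

At the upper boundary (n = 1.0 to n = 1.37) the reflected ray undergoes a half-wave phase shift.
At the lower boundary (n = 1.37 to n = 1.0) the reflected ray undergoes no phase shift.
Net: one phase inversion between the two reflected rays.
With one net inversion, destructive interference in reflection requires 2 n t = m λ.
Minimum nonzero at m = 1: t = λ / (2 n) = 546 / (2 × 1.37) = 199 nm.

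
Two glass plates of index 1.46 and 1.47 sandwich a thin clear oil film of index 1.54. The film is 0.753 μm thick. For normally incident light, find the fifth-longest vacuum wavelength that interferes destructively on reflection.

Top surface (1.46 → 1.54): reflection off a higher-index medium gives a half-wave phase shift.
At the lower boundary (n = 1.54 to n = 1.47) the reflected ray undergoes no phase shift.
Net: one phase inversion between the two reflected rays.
So the condition for destructive reflection is 2 n t = m λ.
λ = 2 n t / m. The fifth-longest wavelength is m = 5: λ = 2 × 1.54 × 753 / 5.00 = 464 nm.

464 nm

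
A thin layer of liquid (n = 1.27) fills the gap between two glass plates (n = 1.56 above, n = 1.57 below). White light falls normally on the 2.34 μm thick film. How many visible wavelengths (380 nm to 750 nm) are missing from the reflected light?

8

At the upper boundary (n = 1.56 to n = 1.27) the reflected ray undergoes no phase shift.
Ray reflecting at the bottom interface goes from n = 1.27 toward n = 1.57: a half-wave phase shift.
Net: one phase inversion between the two reflected rays.
With one net inversion, destructive interference in reflection requires 2 n t = m λ.
λ = 2 n t / m = 5944 / m nm.
m=7: 849 nm (IR); m=8: 743 nm (visible); m=9: 660 nm (visible); m=10: 594 nm (visible); m=11: 540 nm (visible); m=12: 495 nm (visible); m=13: 457 nm (visible); m=14: 425 nm (visible); m=15: 396 nm (visible); m=16: 371 nm (UV).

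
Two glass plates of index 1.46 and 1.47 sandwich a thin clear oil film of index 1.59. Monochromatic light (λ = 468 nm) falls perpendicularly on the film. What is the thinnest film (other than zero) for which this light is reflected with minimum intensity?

147 nm

Top surface (1.46 → 1.59): reflection off a higher-index medium gives a half-wave phase shift.
Bottom surface (1.59 → 1.47): reflection off a lower-index medium gives no phase shift.
The two reflections differ by half a wavelength.
So the condition for destructive reflection is 2 n t = m λ.
Minimum nonzero at m = 1: t = λ / (2 n) = 468 / (2 × 1.59) = 147 nm.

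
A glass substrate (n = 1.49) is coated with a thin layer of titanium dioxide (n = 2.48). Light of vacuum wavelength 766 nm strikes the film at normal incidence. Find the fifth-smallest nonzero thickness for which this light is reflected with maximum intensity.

695 nm

Top surface (1.0 → 2.48): reflection off a higher-index medium gives a half-wave phase shift.
Bottom surface (2.48 → 1.49): reflection off a lower-index medium gives no phase shift.
The two reflections differ by half a wavelength.
With one net inversion, constructive interference in reflection requires 2 n t = (m + ½) λ.
The fifth-smallest nonzero thickness corresponds to m = 4: t = (m + ½) λ / (2 n) = 4.50 × 766 / (2 × 2.48) = 695 nm.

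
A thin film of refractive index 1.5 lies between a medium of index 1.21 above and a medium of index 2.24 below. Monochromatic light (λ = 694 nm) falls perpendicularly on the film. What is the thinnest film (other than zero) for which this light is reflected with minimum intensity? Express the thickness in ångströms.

1157 Å

Top surface (1.21 → 1.5): reflection off a higher-index medium gives a half-wave phase shift.
Bottom surface (1.5 → 2.24): reflection off a higher-index medium gives a half-wave phase shift.
The two reflections carry the same phase change, so no net offset.
With no net inversion, destructive interference in reflection requires 2 n t = (m + ½) λ.
Minimum at m = 0: t = λ / (4 n) = 694 / (4 × 1.5) = 116 nm.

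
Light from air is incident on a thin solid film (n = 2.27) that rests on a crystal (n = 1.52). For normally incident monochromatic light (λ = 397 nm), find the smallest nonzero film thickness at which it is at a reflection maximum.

43.7 nm

Ray reflecting at the top interface goes from n = 1.0 toward n = 2.27: a half-wave phase shift.
Bottom surface (2.27 → 1.52): reflection off a lower-index medium gives no phase shift.
Exactly one π shift → a net half-wave offset.
For maximum reflection here: 2 n t = (m + ½) λ.
Minimum at m = 0: t = λ / (4 n) = 397 / (4 × 2.27) = 43.7 nm.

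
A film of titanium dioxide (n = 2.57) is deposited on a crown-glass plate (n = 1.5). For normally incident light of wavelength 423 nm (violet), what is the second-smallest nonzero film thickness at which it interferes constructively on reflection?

Ray reflecting at the top interface goes from n = 1.0 toward n = 2.57: a half-wave phase shift.
Ray reflecting at the bottom interface goes from n = 2.57 toward n = 1.5: no phase shift.
Net: one phase inversion between the two reflected rays.
For maximum reflection here: 2 n t = (m + ½) λ.
The second-smallest nonzero thickness corresponds to m = 1: t = (m + ½) λ / (2 n) = 1.50 × 423 / (2 × 2.57) = 123 nm.

123 nm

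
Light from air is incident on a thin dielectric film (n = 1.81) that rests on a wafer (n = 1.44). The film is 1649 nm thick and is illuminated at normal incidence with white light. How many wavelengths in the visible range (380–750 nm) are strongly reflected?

Top surface (1.0 → 1.81): reflection off a higher-index medium gives a half-wave phase shift.
At the lower boundary (n = 1.81 to n = 1.44) the reflected ray undergoes no phase shift.
Net: one phase inversion between the two reflected rays.
For bright reflection here: 2 n t = (m + ½) λ.
λ = 2 n t / (m + ½) = 5969 / (m + ½) nm.
m=7: 796 nm (IR); m=8: 702 nm (visible); m=9: 628 nm (visible); m=10: 569 nm (visible); m=11: 519 nm (visible); m=12: 478 nm (visible); m=13: 442 nm (visible); m=14: 412 nm (visible); m=15: 385 nm (visible); m=16: 362 nm (UV).

8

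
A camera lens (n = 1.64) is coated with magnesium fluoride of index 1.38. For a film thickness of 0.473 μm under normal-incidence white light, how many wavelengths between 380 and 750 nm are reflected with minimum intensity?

1

At the upper boundary (n = 1.0 to n = 1.38) the reflected ray undergoes a half-wave phase shift.
Bottom surface (1.38 → 1.64): reflection off a higher-index medium gives a half-wave phase shift.
Zero or two π shifts → no net half-wave offset.
So the condition for destructive reflection is 2 n t = (m + ½) λ.
λ = 2 n t / (m + ½) = 1305 / (m + ½) nm.
m=1: 870 nm (IR); m=2: 522 nm (visible); m=3: 373 nm (UV).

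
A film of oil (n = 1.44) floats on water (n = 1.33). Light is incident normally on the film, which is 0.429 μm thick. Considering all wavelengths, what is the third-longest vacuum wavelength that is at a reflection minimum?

412 nm

Top surface (1.0 → 1.44): reflection off a higher-index medium gives a half-wave phase shift.
Ray reflecting at the bottom interface goes from n = 1.44 toward n = 1.33: no phase shift.
Exactly one π shift → a net half-wave offset.
So the condition for destructive reflection is 2 n t = m λ.
λ = 2 n t / m. The third-longest wavelength is m = 3: λ = 2 × 1.44 × 429 / 3.00 = 412 nm.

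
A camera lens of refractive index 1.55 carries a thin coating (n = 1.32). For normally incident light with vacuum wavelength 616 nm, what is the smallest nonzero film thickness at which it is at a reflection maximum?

233 nm

Ray reflecting at the top interface goes from n = 1.0 toward n = 1.32: a half-wave phase shift.
At the lower boundary (n = 1.32 to n = 1.55) the reflected ray undergoes a half-wave phase shift.
Net: no relative phase inversion (both shifts match).
So the condition for constructive reflection is 2 n t = m λ.
The smallest nonzero thickness corresponds to m = 1: t = m λ / (2 n) = 1.00 × 616 / (2 × 1.32) = 233 nm.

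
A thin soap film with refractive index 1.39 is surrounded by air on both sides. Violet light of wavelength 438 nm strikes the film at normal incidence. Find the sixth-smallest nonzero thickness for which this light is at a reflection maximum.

Ray reflecting at the top interface goes from n = 1.0 toward n = 1.39: a half-wave phase shift.
Ray reflecting at the bottom interface goes from n = 1.39 toward n = 1.0: no phase shift.
The two reflections differ by half a wavelength.
With one net inversion, constructive interference in reflection requires 2 n t = (m + ½) λ.
The sixth-smallest nonzero thickness corresponds to m = 5: t = (m + ½) λ / (2 n) = 5.50 × 438 / (2 × 1.39) = 867 nm.

867 nm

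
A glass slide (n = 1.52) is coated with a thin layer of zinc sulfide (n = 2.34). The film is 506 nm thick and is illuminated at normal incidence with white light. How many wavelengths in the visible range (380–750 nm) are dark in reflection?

3

At the upper boundary (n = 1.0 to n = 2.34) the reflected ray undergoes a half-wave phase shift.
Ray reflecting at the bottom interface goes from n = 2.34 toward n = 1.52: no phase shift.
Exactly one π shift → a net half-wave offset.
For dark reflection here: 2 n t = m λ.
λ = 2 n t / m = 2368 / m nm.
m=3: 789 nm (IR); m=4: 592 nm (visible); m=5: 474 nm (visible); m=6: 395 nm (visible); m=7: 338 nm (UV).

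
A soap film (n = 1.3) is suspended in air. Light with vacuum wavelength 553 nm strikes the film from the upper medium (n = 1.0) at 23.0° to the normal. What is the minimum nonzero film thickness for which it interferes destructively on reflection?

223 nm

At the upper boundary (n = 1.0 to n = 1.3) the reflected ray undergoes a half-wave phase shift.
Bottom surface (1.3 → 1.0): reflection off a lower-index medium gives no phase shift.
The two reflections differ by half a wavelength.
For weak reflection here: 2 n t cos θ_r = m λ.
Snell's law: 1.0 sin 23.0° = 1.3 sin θ_r → sin θ_r = 0.301, cos θ_r = 0.954.
Minimum nonzero at m = 1: t = λ / (2 n cos θ_r) = 553 / (2 × 1.3 × 0.954) = 223 nm.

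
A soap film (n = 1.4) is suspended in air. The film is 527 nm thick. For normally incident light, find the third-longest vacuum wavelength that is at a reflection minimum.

492 nm

Top surface (1.0 → 1.4): reflection off a higher-index medium gives a half-wave phase shift.
At the lower boundary (n = 1.4 to n = 1.0) the reflected ray undergoes no phase shift.
Net: one phase inversion between the two reflected rays.
So the condition for destructive reflection is 2 n t = m λ.
λ = 2 n t / m. The third-longest wavelength is m = 3: λ = 2 × 1.4 × 527 / 3.00 = 492 nm.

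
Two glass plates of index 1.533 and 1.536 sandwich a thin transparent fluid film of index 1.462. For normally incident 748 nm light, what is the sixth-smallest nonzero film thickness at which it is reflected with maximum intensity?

Ray reflecting at the top interface goes from n = 1.533 toward n = 1.462: no phase shift.
At the lower boundary (n = 1.462 to n = 1.536) the reflected ray undergoes a half-wave phase shift.
The two reflections differ by half a wavelength.
With one net inversion, constructive interference in reflection requires 2 n t = (m + ½) λ.
The sixth-smallest nonzero thickness corresponds to m = 5: t = (m + ½) λ / (2 n) = 5.50 × 748 / (2 × 1.462) = 1407 nm.

1407 nm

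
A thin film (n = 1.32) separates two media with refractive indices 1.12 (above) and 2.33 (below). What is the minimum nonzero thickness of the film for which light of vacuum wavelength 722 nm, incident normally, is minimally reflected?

137 nm

Ray reflecting at the top interface goes from n = 1.12 toward n = 1.32: a half-wave phase shift.
Ray reflecting at the bottom interface goes from n = 1.32 toward n = 2.33: a half-wave phase shift.
The two reflections carry the same phase change, so no net offset.
For weak reflection here: 2 n t = (m + ½) λ.
Minimum at m = 0: t = λ / (4 n) = 722 / (4 × 1.32) = 137 nm.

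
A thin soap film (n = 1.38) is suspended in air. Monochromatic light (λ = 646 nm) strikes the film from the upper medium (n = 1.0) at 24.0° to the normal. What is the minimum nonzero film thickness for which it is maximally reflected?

Ray reflecting at the top interface goes from n = 1.0 toward n = 1.38: a half-wave phase shift.
Bottom surface (1.38 → 1.0): reflection off a lower-index medium gives no phase shift.
The two reflections differ by half a wavelength.
For maximum reflection here: 2 n t cos θ_r = (m + ½) λ.
Snell's law: 1.0 sin 24.0° = 1.38 sin θ_r → sin θ_r = 0.295, cos θ_r = 0.956.
Minimum at m = 0: t = λ / (4 n cos θ_r) = 646 / (4 × 1.38 × 0.956) = 122 nm.

122 nm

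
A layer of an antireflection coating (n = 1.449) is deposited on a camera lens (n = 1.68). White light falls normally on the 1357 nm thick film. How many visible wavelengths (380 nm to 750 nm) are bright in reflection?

At the upper boundary (n = 1.0 to n = 1.449) the reflected ray undergoes a half-wave phase shift.
At the lower boundary (n = 1.449 to n = 1.68) the reflected ray undergoes a half-wave phase shift.
Net: no relative phase inversion (both shifts match).
For bright reflection here: 2 n t = m λ.
λ = 2 n t / m = 3933 / m nm.
m=5: 787 nm (IR); m=6: 655 nm (visible); m=7: 562 nm (visible); m=8: 492 nm (visible); m=9: 437 nm (visible); m=10: 393 nm (visible); m=11: 358 nm (UV).

5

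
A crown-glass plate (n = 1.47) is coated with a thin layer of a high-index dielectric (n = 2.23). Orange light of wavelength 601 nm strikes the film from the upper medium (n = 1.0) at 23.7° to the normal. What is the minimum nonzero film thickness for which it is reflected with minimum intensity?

137 nm

Ray reflecting at the top interface goes from n = 1.0 toward n = 2.23: a half-wave phase shift.
Ray reflecting at the bottom interface goes from n = 2.23 toward n = 1.47: no phase shift.
Net: one phase inversion between the two reflected rays.
With one net inversion, destructive interference in reflection requires 2 n t cos θ_r = m λ.
Snell's law: 1.0 sin 23.7° = 2.23 sin θ_r → sin θ_r = 0.180, cos θ_r = 0.984.
Minimum nonzero at m = 1: t = λ / (2 n cos θ_r) = 601 / (2 × 2.23 × 0.984) = 137 nm.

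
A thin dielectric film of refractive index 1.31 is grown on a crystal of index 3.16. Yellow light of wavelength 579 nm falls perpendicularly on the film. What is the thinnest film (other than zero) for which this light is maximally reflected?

At the upper boundary (n = 1.0 to n = 1.31) the reflected ray undergoes a half-wave phase shift.
Bottom surface (1.31 → 3.16): reflection off a higher-index medium gives a half-wave phase shift.
Net: no relative phase inversion (both shifts match).
With no net inversion, constructive interference in reflection requires 2 n t = m λ.
Minimum nonzero at m = 1: t = λ / (2 n) = 579 / (2 × 1.31) = 221 nm.

221 nm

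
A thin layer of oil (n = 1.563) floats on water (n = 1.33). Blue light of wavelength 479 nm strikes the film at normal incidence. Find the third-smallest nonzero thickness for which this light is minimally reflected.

460 nm

At the upper boundary (n = 1.0 to n = 1.563) the reflected ray undergoes a half-wave phase shift.
At the lower boundary (n = 1.563 to n = 1.33) the reflected ray undergoes no phase shift.
The two reflections differ by half a wavelength.
So the condition for destructive reflection is 2 n t = m λ.
The third-smallest nonzero thickness corresponds to m = 3: t = m λ / (2 n) = 3.00 × 479 / (2 × 1.563) = 460 nm.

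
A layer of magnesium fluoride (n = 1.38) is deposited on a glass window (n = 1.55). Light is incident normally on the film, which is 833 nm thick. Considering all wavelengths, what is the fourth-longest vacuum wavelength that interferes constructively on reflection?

Ray reflecting at the top interface goes from n = 1.0 toward n = 1.38: a half-wave phase shift.
Bottom surface (1.38 → 1.55): reflection off a higher-index medium gives a half-wave phase shift.
The two reflections carry the same phase change, so no net offset.
For bright reflection here: 2 n t = m λ.
λ = 2 n t / m. The fourth-longest wavelength is m = 4: λ = 2 × 1.38 × 833 / 4.00 = 575 nm.

575 nm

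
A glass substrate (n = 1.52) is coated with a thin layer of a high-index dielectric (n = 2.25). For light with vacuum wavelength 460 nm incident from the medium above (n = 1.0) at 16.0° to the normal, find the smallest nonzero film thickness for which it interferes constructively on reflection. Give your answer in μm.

0.0515 μm

Top surface (1.0 → 2.25): reflection off a higher-index medium gives a half-wave phase shift.
At the lower boundary (n = 2.25 to n = 1.52) the reflected ray undergoes no phase shift.
The two reflections differ by half a wavelength.
So the condition for constructive reflection is 2 n t cos θ_r = (m + ½) λ.
Snell's law: 1.0 sin 16.0° = 2.25 sin θ_r → sin θ_r = 0.123, cos θ_r = 0.992.
Minimum at m = 0: t = λ / (4 n cos θ_r) = 460 / (4 × 2.25 × 0.992) = 51.5 nm.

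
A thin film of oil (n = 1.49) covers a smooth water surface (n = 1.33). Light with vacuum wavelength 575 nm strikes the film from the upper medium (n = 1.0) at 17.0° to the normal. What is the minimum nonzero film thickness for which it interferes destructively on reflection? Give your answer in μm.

At the upper boundary (n = 1.0 to n = 1.49) the reflected ray undergoes a half-wave phase shift.
Bottom surface (1.49 → 1.33): reflection off a lower-index medium gives no phase shift.
Exactly one π shift → a net half-wave offset.
For weak reflection here: 2 n t cos θ_r = m λ.
Snell's law: 1.0 sin 17.0° = 1.49 sin θ_r → sin θ_r = 0.196, cos θ_r = 0.981.
Minimum nonzero at m = 1: t = λ / (2 n cos θ_r) = 575 / (2 × 1.49 × 0.981) = 197 nm.

0.197 μm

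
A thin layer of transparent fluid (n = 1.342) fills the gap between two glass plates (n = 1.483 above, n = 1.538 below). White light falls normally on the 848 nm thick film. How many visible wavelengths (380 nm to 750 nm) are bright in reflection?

At the upper boundary (n = 1.483 to n = 1.342) the reflected ray undergoes no phase shift.
Ray reflecting at the bottom interface goes from n = 1.342 toward n = 1.538: a half-wave phase shift.
Net: one phase inversion between the two reflected rays.
So the condition for constructive reflection is 2 n t = (m + ½) λ.
λ = 2 n t / (m + ½) = 2276 / (m + ½) nm.
m=2: 910 nm (IR); m=3: 650 nm (visible); m=4: 506 nm (visible); m=5: 414 nm (visible); m=6: 350 nm (UV).

3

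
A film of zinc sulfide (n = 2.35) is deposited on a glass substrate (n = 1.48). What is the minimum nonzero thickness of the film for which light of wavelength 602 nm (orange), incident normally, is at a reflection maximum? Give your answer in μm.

Top surface (1.0 → 2.35): reflection off a higher-index medium gives a half-wave phase shift.
At the lower boundary (n = 2.35 to n = 1.48) the reflected ray undergoes no phase shift.
The two reflections differ by half a wavelength.
For strong reflection here: 2 n t = (m + ½) λ.
Minimum at m = 0: t = λ / (4 n) = 602 / (4 × 2.35) = 64.0 nm.

0.0640 μm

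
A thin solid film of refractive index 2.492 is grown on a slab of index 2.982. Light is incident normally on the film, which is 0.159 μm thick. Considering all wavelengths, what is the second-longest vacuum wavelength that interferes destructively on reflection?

528 nm

At the upper boundary (n = 1.0 to n = 2.492) the reflected ray undergoes a half-wave phase shift.
Bottom surface (2.492 → 2.982): reflection off a higher-index medium gives a half-wave phase shift.
The two reflections carry the same phase change, so no net offset.
With no net inversion, destructive interference in reflection requires 2 n t = (m + ½) λ.
λ = 2 n t / (m + ½). The second-longest wavelength is m = 1: λ = 2 × 2.492 × 159 / 1.50 = 528 nm.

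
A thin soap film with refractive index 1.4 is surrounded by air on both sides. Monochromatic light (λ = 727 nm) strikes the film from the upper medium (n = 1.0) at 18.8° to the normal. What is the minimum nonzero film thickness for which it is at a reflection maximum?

Ray reflecting at the top interface goes from n = 1.0 toward n = 1.4: a half-wave phase shift.
At the lower boundary (n = 1.4 to n = 1.0) the reflected ray undergoes no phase shift.
Net: one phase inversion between the two reflected rays.
For strong reflection here: 2 n t cos θ_r = (m + ½) λ.
Snell's law: 1.0 sin 18.8° = 1.4 sin θ_r → sin θ_r = 0.230, cos θ_r = 0.973.
Minimum at m = 0: t = λ / (4 n cos θ_r) = 727 / (4 × 1.4 × 0.973) = 133 nm.

133 nm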